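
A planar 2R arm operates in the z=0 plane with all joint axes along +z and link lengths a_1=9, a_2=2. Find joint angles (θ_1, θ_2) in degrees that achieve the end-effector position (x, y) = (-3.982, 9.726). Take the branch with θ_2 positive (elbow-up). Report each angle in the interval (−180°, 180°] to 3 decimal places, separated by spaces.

cos θ_2 = (110.4514−9²−2²)/(2·9·2) = 0.7070; θ_2 = 45.0100° (elbow-up)
β = atan2(9.7260,-3.9820) = 112.2651°; ψ = atan2(1.4145,10.4140) = 7.7348°
θ_1 = β − ψ = 104.5303°

104.530 45.010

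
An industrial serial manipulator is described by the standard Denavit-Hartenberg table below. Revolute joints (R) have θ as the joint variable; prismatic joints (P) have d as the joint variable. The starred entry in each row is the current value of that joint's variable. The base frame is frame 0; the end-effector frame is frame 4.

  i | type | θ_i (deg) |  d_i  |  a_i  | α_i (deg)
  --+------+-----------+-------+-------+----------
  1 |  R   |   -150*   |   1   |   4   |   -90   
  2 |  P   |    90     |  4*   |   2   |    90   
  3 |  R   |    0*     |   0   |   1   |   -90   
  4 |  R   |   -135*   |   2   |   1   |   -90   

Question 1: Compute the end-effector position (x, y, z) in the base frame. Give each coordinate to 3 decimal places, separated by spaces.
after link 1: o_1 = (-3.4641, -2.0000, 1.0000)
after link 2: o_2 = (-1.4641, -5.4641, -1.0000)
after link 3: o_3 = (-1.4641, -5.4641, -2.0000)
after link 4: o_4 = (-1.0765, -7.5497, -1.2929)

-1.076 -7.550 -1.293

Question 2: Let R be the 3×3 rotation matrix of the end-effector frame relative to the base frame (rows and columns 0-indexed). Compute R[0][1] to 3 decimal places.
-0.500

End-effector y-axis (col 1 of R) = (-0.5000,0.8660,-0.0000)
R[0][1] = -0.5000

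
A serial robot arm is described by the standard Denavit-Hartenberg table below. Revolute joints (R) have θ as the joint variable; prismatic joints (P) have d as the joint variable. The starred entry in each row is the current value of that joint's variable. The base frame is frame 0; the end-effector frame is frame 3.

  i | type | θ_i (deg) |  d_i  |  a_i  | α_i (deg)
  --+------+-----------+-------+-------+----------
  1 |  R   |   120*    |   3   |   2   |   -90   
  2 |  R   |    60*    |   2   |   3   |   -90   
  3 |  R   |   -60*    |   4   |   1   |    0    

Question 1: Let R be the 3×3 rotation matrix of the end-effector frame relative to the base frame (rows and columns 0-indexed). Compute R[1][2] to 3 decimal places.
End-effector z-axis (col 2 of R) = (0.4330,-0.7500,-0.5000)
R[1][2] = -0.7500

-0.750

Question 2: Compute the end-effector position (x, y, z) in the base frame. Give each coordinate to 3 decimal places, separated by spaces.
after link 1: o_1 = (-1.0000, 1.7321, 3.0000)
after link 2: o_2 = (-3.4821, 2.0311, 0.4019)
after link 3: o_3 = (-2.6250, -1.1854, -2.0311)

-2.625 -1.185 -2.031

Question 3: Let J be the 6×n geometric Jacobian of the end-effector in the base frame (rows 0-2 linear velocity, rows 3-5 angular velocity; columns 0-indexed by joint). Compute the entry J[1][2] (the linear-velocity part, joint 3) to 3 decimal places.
0.625

axis z_2 = (0.4330,-0.7500,-0.5000); lever o_n−o_2 = (0.8571,-3.2165,-2.4330)
cross product → J_v[:, 2] = (0.2165,0.6250,-0.7500)
J_ω[:, 2] = z_2
entry J[1][2] = 0.6250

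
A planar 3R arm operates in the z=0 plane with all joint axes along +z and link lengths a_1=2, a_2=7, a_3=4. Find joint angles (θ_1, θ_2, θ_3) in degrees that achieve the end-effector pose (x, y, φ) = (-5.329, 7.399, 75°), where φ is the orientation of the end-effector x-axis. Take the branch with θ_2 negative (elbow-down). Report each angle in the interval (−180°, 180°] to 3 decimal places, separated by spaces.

wrist centre = target − a_3·(cos φ, sin φ) = (-6.3643, 3.5353)
cos θ_2 = (53.0023−2²−7²)/(2·2·7) = 0.0001; θ_2 = -89.9952° (elbow-down)
β = atan2(3.5353,-6.3643) = 150.9482°; ψ = atan2(-7.0000,2.0006) = -74.0502°
θ_1 = β − ψ = 224.9984°
θ_3 = φ − θ_1 − θ_2 = -60.0032° (wrapped to (-180°,180°])

-135.002 -89.995 -60.003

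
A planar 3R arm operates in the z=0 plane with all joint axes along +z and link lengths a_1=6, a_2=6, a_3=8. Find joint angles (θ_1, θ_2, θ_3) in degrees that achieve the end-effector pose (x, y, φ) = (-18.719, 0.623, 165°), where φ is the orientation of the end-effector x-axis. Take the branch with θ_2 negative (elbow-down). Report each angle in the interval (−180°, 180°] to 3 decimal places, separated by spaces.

wrist centre = target − a_3·(cos φ, sin φ) = (-10.9916, -1.4476)
cos θ_2 = (122.9105−6²−6²)/(2·6·6) = 0.7071; θ_2 = -45.0013° (elbow-down)
β = atan2(-1.4476,-10.9916) = -172.4975°; ψ = atan2(-4.2427,10.2425) = -22.5007°
θ_1 = β − ψ = -149.9969°
θ_3 = φ − θ_1 − θ_2 = -0.0018° (wrapped to (-180°,180°])

-149.997 -45.001 -0.002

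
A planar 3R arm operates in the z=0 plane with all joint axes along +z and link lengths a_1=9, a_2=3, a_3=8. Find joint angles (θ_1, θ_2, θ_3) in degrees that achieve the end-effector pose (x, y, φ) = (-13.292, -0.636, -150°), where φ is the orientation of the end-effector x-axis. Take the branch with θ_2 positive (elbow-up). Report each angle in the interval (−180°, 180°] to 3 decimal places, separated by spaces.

wrist centre = target − a_3·(cos φ, sin φ) = (-6.3638, 3.3640)
cos θ_2 = (51.8144−9²−3²)/(2·9·3) = -0.7071; θ_2 = 135.0027° (elbow-up)
β = atan2(3.3640,-6.3638) = 152.1384°; ψ = atan2(2.1212,6.8786) = 17.1387°
θ_1 = β − ψ = 134.9996°
θ_3 = φ − θ_1 − θ_2 = -60.0024° (wrapped to (-180°,180°])

135.000 135.003 -60.002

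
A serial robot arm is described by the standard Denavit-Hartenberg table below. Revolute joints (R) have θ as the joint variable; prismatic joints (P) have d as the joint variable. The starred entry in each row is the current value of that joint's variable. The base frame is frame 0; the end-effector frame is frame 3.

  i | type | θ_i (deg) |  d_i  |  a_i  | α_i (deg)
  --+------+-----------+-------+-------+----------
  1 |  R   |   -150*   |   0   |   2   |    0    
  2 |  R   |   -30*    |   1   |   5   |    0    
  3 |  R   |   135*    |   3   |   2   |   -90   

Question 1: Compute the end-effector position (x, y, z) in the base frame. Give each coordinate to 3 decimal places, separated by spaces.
-5.318 -2.414 4.000

after link 1: o_1 = (-1.7321, -1.0000, 0.0000)
after link 2: o_2 = (-6.7321, -1.0000, 1.0000)
after link 3: o_3 = (-5.3178, -2.4142, 4.0000)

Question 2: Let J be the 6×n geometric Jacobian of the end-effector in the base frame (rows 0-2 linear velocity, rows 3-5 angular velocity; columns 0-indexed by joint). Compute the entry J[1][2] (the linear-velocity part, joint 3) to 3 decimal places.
axis z_2 = (0.0000,0.0000,1.0000); lever o_n−o_2 = (1.4142,-1.4142,3.0000)
cross product → J_v[:, 2] = (1.4142,1.4142,-0.0000)
J_ω[:, 2] = z_2
entry J[1][2] = 1.4142

1.414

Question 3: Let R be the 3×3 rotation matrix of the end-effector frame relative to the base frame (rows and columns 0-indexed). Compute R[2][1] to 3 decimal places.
End-effector y-axis (col 1 of R) = (0.0000,0.0000,-1.0000)
R[2][1] = -1.0000

-1.000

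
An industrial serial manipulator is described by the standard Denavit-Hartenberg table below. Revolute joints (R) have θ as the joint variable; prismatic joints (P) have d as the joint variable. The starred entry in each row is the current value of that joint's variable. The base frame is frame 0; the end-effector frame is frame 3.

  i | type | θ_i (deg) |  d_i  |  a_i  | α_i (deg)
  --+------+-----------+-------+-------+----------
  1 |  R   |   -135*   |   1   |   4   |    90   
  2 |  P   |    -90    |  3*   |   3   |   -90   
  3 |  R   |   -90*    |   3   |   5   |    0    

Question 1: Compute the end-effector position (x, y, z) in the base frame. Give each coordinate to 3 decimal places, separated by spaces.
after link 1: o_1 = (-2.8284, -2.8284, 1.0000)
after link 2: o_2 = (-4.9497, -0.7071, -2.0000)
after link 3: o_3 = (-10.6066, 0.7071, -2.0000)

-10.607 0.707 -2.000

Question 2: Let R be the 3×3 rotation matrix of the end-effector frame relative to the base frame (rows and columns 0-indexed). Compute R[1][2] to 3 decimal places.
End-effector z-axis (col 2 of R) = (-0.7071,-0.7071,0.0000)
R[1][2] = -0.7071

-0.707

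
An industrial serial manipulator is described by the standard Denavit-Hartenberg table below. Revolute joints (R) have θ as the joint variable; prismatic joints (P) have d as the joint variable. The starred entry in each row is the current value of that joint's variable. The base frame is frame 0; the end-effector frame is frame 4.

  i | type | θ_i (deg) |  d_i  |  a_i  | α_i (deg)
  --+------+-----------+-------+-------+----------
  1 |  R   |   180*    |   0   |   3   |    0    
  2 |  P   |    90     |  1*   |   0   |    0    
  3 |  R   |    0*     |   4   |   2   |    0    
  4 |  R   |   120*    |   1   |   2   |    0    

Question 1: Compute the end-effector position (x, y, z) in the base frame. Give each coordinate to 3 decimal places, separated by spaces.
-1.268 -1.000 6.000

after link 1: o_1 = (-3.0000, 0.0000, 0.0000)
after link 2: o_2 = (-3.0000, 0.0000, 1.0000)
after link 3: o_3 = (-3.0000, -2.0000, 5.0000)
after link 4: o_4 = (-1.2679, -1.0000, 6.0000)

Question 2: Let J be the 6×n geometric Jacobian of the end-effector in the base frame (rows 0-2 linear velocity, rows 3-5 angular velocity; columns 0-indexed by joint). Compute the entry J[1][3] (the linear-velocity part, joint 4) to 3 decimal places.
axis z_3 = (0.0000,0.0000,1.0000); lever o_n−o_3 = (1.7321,1.0000,1.0000)
cross product → J_v[:, 3] = (-1.0000,1.7321,0.0000)
J_ω[:, 3] = z_3
entry J[1][3] = 1.7321

1.732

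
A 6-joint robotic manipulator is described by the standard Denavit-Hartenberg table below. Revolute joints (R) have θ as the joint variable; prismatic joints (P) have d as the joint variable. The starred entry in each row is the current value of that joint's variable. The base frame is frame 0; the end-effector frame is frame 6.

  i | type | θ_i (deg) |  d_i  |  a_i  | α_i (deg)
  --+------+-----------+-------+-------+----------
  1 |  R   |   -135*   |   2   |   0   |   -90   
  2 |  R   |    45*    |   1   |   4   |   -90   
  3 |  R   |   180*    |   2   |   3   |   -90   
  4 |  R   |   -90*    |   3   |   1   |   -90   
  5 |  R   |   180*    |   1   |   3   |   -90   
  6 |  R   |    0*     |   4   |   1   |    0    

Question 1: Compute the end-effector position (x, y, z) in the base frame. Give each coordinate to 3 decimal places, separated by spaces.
5.157 -6.157 2.707

after link 1: o_1 = (0.0000, 0.0000, 2.0000)
after link 2: o_2 = (-1.2929, -2.7071, -0.8284)
after link 3: o_3 = (1.2071, -0.2071, -0.1213)
after link 4: o_4 = (3.8284, -1.8284, -0.8284)
after link 5: o_5 = (2.8284, -2.8284, 2.0000)
after link 6: o_6 = (5.1569, -6.1569, 2.7071)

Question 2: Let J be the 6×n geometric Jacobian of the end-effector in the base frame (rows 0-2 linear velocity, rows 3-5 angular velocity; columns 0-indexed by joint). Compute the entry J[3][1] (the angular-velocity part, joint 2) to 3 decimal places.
axis z_1 = (0.7071,-0.7071,0.0000); lever o_n−o_1 = (5.1569,-6.1569,0.7071)
cross product → J_v[:, 1] = (-0.5000,-0.5000,-0.7071)
J_ω[:, 1] = z_1
entry J[3][1] = 0.7071

0.707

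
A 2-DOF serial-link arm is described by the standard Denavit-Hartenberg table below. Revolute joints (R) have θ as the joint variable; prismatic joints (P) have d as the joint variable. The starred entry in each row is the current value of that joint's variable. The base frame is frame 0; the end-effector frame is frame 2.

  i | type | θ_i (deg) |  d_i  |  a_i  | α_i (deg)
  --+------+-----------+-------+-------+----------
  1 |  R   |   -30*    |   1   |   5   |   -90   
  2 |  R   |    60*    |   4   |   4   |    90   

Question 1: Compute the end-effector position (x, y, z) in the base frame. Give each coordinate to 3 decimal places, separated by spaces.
8.062 -0.036 -2.464

after link 1: o_1 = (4.3301, -2.5000, 1.0000)
after link 2: o_2 = (8.0622, -0.0359, -2.4641)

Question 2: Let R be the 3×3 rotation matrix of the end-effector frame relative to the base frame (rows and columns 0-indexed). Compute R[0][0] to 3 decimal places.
End-effector x-axis (col 0 of R) = (0.4330,-0.2500,-0.8660)
R[0][0] = 0.4330

0.433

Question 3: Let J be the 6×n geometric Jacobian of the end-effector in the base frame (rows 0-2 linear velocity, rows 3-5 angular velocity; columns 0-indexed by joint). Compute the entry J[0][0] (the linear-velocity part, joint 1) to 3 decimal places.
0.036

axis z_0 = ẑ; lever o_n−o_0 = (8.0622,-0.0359,-2.4641)
cross product → J_v[:, 0] = (0.0359,8.0622,-0.0000)
J_ω[:, 0] = z_0
entry J[0][0] = 0.0359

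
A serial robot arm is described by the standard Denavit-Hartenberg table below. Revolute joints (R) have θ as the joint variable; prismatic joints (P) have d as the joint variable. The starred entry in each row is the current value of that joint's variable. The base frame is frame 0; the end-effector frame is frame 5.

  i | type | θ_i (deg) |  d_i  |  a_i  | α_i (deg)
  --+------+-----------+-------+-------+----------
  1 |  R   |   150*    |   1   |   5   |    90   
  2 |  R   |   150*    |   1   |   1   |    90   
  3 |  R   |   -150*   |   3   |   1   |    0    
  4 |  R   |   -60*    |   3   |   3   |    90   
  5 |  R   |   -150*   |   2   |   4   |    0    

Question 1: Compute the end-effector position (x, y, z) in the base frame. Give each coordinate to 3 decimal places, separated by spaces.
after link 1: o_1 = (-4.3301, 2.5000, 1.0000)
after link 2: o_2 = (-3.0801, 2.9330, 1.5000)
after link 3: o_3 = (-5.2787, 3.6250, 3.6651)
after link 4: o_4 = (-7.7763, 6.7990, 4.9641)
after link 5: o_5 = (-3.9103, 4.5670, 5.2321)

-3.910 4.567 5.232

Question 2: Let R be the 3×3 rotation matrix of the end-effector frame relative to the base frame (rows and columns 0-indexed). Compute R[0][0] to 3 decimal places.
0.563

End-effector x-axis (col 0 of R) = (0.5625,-0.8248,-0.0580)
R[0][0] = 0.5625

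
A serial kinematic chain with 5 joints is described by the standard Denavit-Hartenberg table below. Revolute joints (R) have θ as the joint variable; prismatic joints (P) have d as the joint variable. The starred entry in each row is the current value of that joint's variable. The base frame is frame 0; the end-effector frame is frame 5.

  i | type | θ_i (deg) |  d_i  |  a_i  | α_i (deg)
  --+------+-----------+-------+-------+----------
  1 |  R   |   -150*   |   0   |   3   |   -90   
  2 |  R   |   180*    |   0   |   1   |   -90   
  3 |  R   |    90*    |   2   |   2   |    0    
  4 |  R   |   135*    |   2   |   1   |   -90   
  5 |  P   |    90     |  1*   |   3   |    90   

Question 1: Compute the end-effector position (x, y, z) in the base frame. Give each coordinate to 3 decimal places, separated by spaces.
after link 1: o_1 = (-2.5981, -1.5000, 0.0000)
after link 2: o_2 = (-1.7321, -1.0000, -0.0000)
after link 3: o_3 = (-2.7321, 0.7321, 2.0000)
after link 4: o_4 = (-2.9909, -0.2339, 4.0000)
after link 5: o_5 = (-2.0249, -0.4927, 1.0000)

-2.025 -0.493 1.000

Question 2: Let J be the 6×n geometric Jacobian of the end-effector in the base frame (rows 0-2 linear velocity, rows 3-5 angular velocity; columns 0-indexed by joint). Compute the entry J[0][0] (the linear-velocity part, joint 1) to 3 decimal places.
0.493

axis z_0 = ẑ; lever o_n−o_0 = (-2.0249,-0.4927,1.0000)
cross product → J_v[:, 0] = (0.4927,-2.0249,0.0000)
J_ω[:, 0] = z_0
entry J[0][0] = 0.4927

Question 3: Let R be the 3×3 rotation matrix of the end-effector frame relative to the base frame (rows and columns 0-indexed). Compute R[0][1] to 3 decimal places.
End-effector y-axis (col 1 of R) = (0.9659,-0.2588,-0.0000)
R[0][1] = 0.9659

0.966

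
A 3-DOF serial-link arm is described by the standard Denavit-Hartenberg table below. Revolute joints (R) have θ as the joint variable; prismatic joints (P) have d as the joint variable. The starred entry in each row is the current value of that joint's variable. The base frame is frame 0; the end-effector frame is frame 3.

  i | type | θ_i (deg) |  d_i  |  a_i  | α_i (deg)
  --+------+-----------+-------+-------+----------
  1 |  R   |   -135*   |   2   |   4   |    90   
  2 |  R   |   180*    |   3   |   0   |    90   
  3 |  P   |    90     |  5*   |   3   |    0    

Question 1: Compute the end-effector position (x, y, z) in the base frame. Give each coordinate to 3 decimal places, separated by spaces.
-7.071 1.414 7.000

after link 1: o_1 = (-2.8284, -2.8284, 2.0000)
after link 2: o_2 = (-4.9497, -0.7071, 2.0000)
after link 3: o_3 = (-7.0711, 1.4142, 7.0000)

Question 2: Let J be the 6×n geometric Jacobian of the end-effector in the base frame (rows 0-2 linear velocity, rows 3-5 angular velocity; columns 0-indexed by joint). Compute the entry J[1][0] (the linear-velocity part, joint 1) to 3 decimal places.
-7.071

axis z_0 = ẑ; lever o_n−o_0 = (-7.0711,1.4142,7.0000)
cross product → J_v[:, 0] = (-1.4142,-7.0711,0.0000)
J_ω[:, 0] = z_0
entry J[1][0] = -7.0711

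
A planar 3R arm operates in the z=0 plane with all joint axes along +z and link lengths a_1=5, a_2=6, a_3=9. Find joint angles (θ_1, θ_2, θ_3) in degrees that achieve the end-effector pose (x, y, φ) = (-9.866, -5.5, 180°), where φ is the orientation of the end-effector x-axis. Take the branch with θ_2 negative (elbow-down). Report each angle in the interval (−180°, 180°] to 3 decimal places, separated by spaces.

wrist centre = target − a_3·(cos φ, sin φ) = (-0.8660, -5.5000)
cos θ_2 = (31.0000−5²−6²)/(2·5·6) = -0.5000; θ_2 = -120.0000° (elbow-down)
β = atan2(-5.5000,-0.8660) = -98.9480°; ψ = atan2(-5.1961,2.0000) = -68.9483°
θ_1 = β − ψ = -29.9997°
θ_3 = φ − θ_1 − θ_2 = -30.0002° (wrapped to (-180°,180°])

-30.000 -120.000 -30.000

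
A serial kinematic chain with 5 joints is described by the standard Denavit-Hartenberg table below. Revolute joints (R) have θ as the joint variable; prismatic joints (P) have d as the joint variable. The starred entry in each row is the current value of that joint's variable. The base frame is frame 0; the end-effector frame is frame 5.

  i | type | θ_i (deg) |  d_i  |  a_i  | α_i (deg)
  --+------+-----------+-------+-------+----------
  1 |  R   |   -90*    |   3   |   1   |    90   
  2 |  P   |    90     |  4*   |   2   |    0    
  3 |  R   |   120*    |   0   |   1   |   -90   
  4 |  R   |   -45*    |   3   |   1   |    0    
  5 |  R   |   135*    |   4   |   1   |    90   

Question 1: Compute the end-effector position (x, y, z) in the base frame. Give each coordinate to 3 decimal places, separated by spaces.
after link 1: o_1 = (0.0000, -1.0000, 3.0000)
after link 2: o_2 = (-4.0000, -1.0000, 5.0000)
after link 3: o_3 = (-4.0000, -0.1340, 4.5000)
after link 4: o_4 = (-4.7071, -1.0216, 1.5484)
after link 5: o_5 = (-3.7071, -3.0216, -1.9157)

-3.707 -3.022 -1.916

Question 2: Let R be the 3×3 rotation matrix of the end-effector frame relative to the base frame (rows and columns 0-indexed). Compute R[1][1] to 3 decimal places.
End-effector y-axis (col 1 of R) = (-0.0000,-0.5000,-0.8660)
R[1][1] = -0.5000

-0.500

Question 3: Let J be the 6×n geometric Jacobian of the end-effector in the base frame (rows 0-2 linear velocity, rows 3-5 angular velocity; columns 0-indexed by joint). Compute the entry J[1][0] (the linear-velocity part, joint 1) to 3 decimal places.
-3.707

axis z_0 = ẑ; lever o_n−o_0 = (-3.7071,-3.0216,-1.9157)
cross product → J_v[:, 0] = (3.0216,-3.7071,0.0000)
J_ω[:, 0] = z_0
entry J[1][0] = -3.7071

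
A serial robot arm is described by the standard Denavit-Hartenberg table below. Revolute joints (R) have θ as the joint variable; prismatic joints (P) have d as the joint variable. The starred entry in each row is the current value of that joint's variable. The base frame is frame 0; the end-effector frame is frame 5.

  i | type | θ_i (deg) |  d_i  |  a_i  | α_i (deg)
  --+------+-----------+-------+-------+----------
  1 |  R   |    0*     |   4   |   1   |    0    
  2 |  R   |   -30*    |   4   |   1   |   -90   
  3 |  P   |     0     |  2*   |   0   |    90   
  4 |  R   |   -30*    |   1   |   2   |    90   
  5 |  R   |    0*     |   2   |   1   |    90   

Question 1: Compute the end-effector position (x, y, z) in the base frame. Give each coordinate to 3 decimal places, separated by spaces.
after link 1: o_1 = (1.0000, 0.0000, 4.0000)
after link 2: o_2 = (1.8660, -0.5000, 8.0000)
after link 3: o_3 = (2.8660, 1.2321, 8.0000)
after link 4: o_4 = (3.8660, -0.5000, 9.0000)
after link 5: o_5 = (2.6340, -2.3660, 9.0000)

2.634 -2.366 9.000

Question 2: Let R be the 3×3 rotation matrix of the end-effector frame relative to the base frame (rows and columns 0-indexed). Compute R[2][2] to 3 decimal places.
-1.000

End-effector z-axis (col 2 of R) = (-0.0000,-0.0000,-1.0000)
R[2][2] = -1.0000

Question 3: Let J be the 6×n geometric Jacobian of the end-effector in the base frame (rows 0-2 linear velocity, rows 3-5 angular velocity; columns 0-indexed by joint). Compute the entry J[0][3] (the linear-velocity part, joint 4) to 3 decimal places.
3.598

axis z_3 = (0.0000,0.0000,1.0000); lever o_n−o_3 = (-0.2321,-3.5981,1.0000)
cross product → J_v[:, 3] = (3.5981,-0.2321,0.0000)
J_ω[:, 3] = z_3
entry J[0][3] = 3.5981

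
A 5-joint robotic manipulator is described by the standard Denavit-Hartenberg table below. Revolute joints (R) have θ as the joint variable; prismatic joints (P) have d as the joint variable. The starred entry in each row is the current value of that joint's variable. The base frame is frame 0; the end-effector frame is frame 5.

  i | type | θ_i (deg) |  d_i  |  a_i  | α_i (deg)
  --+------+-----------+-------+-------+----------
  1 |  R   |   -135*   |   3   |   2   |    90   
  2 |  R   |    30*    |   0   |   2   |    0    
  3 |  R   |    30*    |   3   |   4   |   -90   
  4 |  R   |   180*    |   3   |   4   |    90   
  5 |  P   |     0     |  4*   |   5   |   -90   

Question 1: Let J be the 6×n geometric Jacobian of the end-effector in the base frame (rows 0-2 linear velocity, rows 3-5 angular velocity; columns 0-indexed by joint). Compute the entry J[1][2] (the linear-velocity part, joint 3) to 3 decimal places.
-2.001

axis z_2 = (-0.7071,0.7071,0.0000); lever o_n−o_2 = (4.3120,2.8978,-2.8301)
cross product → J_v[:, 2] = (-2.0012,-2.0012,-5.0981)
J_ω[:, 2] = z_2
entry J[1][2] = -2.0012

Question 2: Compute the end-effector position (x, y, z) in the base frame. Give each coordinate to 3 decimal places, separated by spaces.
1.673 0.259 1.170

after link 1: o_1 = (-1.4142, -1.4142, 3.0000)
after link 2: o_2 = (-2.6390, -2.6390, 4.0000)
after link 3: o_3 = (-6.1745, -1.9319, 7.4641)
after link 4: o_4 = (-2.9232, 1.3195, 5.5000)
after link 5: o_5 = (1.6730, 0.2588, 1.1699)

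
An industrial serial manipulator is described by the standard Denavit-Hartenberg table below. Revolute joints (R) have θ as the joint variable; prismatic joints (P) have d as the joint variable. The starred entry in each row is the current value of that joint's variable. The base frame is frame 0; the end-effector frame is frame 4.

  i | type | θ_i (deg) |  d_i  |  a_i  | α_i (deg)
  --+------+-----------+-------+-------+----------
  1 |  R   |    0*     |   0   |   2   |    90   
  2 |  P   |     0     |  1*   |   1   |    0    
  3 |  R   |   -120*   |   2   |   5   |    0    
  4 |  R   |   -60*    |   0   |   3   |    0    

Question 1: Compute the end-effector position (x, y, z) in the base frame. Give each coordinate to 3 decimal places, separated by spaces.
after link 1: o_1 = (2.0000, 0.0000, 0.0000)
after link 2: o_2 = (3.0000, -1.0000, 0.0000)
after link 3: o_3 = (0.5000, -3.0000, -4.3301)
after link 4: o_4 = (-2.5000, -3.0000, -4.3301)

-2.500 -3.000 -4.330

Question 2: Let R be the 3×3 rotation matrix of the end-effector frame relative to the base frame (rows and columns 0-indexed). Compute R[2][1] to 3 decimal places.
-1.000

End-effector y-axis (col 1 of R) = (0.0000,-0.0000,-1.0000)
R[2][1] = -1.0000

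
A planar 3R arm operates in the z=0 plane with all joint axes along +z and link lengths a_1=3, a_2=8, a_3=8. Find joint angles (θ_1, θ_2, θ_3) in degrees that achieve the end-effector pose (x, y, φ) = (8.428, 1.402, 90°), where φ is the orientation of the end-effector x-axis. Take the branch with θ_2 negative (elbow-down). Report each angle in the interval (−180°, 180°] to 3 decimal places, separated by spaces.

wrist centre = target − a_3·(cos φ, sin φ) = (8.4280, -6.5980)
cos θ_2 = (114.5648−3²−8²)/(2·3·8) = 0.8659; θ_2 = -30.0106° (elbow-down)
β = atan2(-6.5980,8.4280) = -38.0562°; ψ = atan2(-4.0013,9.9275) = -21.9520°
θ_1 = β − ψ = -16.1042°
θ_3 = φ − θ_1 − θ_2 = 136.1148° (wrapped to (-180°,180°])

-16.104 -30.011 136.115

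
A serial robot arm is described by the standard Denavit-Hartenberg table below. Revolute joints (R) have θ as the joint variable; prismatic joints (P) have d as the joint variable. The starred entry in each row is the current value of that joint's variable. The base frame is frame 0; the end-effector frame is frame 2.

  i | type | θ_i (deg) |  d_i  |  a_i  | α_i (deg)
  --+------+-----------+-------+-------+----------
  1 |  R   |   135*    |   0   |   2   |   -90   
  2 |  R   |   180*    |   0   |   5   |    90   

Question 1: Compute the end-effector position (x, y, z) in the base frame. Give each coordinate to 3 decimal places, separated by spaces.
2.121 -2.121 -0.000

after link 1: o_1 = (-1.4142, 1.4142, 0.0000)
after link 2: o_2 = (2.1213, -2.1213, -0.0000)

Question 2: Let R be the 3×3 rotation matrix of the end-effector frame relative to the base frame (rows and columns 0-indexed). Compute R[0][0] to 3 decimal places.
End-effector x-axis (col 0 of R) = (0.7071,-0.7071,-0.0000)
R[0][0] = 0.7071

0.707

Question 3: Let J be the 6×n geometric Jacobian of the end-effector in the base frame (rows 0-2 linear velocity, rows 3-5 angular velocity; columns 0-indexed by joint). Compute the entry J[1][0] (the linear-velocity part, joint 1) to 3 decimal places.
axis z_0 = ẑ; lever o_n−o_0 = (2.1213,-2.1213,-0.0000)
cross product → J_v[:, 0] = (2.1213,2.1213,-0.0000)
J_ω[:, 0] = z_0
entry J[1][0] = 2.1213

2.121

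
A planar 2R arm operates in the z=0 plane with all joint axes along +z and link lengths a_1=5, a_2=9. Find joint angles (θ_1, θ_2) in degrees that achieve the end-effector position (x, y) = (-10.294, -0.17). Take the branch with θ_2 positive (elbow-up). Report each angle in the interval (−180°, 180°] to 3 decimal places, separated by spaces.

119.998 90.003

cos θ_2 = (105.9953−5²−9²)/(2·5·9) = -0.0001; θ_2 = 90.0030° (elbow-up)
β = atan2(-0.1700,-10.2940) = -179.0539°; ψ = atan2(9.0000,4.9995) = 60.9477°
θ_1 = β − ψ = -240.0015°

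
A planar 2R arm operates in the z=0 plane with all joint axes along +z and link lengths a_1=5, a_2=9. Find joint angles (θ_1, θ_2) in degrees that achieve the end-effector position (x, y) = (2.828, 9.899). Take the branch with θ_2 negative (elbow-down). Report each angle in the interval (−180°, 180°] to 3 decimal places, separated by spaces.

cos θ_2 = (105.9878−5²−9²)/(2·5·9) = -0.0001; θ_2 = -90.0078° (elbow-down)
β = atan2(9.8990,2.8280) = 74.0561°; ψ = atan2(-9.0000,4.9988) = -60.9513°
θ_1 = β − ψ = 135.0075°

135.007 -90.008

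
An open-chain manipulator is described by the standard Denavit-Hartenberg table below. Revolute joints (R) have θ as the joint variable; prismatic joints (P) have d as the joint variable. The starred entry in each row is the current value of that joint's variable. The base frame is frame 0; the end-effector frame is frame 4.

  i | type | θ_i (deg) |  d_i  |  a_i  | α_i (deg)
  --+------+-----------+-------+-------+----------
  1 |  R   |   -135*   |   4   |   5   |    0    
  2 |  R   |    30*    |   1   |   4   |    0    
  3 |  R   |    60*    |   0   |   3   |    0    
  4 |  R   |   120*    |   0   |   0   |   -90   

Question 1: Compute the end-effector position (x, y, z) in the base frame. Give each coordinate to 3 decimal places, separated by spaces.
after link 1: o_1 = (-3.5355, -3.5355, 4.0000)
after link 2: o_2 = (-4.5708, -7.3992, 5.0000)
after link 3: o_3 = (-2.4495, -9.5206, 5.0000)
after link 4: o_4 = (-2.4495, -9.5206, 5.0000)

-2.449 -9.521 5.000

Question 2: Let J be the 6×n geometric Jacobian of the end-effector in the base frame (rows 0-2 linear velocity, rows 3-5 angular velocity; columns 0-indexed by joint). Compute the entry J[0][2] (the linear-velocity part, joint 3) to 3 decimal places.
2.121

axis z_2 = (0.0000,0.0000,1.0000); lever o_n−o_2 = (2.1213,-2.1213,0.0000)
cross product → J_v[:, 2] = (2.1213,2.1213,-0.0000)
J_ω[:, 2] = z_2
entry J[0][2] = 2.1213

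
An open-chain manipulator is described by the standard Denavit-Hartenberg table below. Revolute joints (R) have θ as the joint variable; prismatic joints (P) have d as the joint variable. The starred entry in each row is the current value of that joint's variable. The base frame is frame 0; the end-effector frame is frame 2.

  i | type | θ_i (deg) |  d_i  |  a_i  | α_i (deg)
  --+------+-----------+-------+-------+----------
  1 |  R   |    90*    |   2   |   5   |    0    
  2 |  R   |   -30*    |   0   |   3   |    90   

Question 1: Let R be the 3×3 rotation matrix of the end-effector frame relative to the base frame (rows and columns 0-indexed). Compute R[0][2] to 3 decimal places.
0.866

End-effector z-axis (col 2 of R) = (0.8660,-0.5000,0.0000)
R[0][2] = 0.8660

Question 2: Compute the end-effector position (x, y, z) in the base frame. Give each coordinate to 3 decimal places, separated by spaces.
after link 1: o_1 = (0.0000, 5.0000, 2.0000)
after link 2: o_2 = (1.5000, 7.5981, 2.0000)

1.500 7.598 2.000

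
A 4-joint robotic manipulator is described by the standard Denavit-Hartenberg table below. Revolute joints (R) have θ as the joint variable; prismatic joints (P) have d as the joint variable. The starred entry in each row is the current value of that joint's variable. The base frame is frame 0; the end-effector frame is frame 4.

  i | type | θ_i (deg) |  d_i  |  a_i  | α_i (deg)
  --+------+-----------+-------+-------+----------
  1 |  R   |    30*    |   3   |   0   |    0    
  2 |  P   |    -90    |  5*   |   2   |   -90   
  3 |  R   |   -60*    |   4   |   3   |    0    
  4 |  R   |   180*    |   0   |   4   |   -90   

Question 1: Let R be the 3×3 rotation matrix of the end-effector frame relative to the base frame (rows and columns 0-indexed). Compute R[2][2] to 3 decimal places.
0.500

End-effector z-axis (col 2 of R) = (-0.4330,0.7500,0.5000)
R[2][2] = 0.5000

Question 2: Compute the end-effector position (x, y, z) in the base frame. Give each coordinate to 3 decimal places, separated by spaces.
4.214 0.701 7.134

after link 1: o_1 = (0.0000, 0.0000, 3.0000)
after link 2: o_2 = (1.0000, -1.7321, 8.0000)
after link 3: o_3 = (5.2141, -1.0311, 10.5981)
after link 4: o_4 = (4.2141, 0.7010, 7.1340)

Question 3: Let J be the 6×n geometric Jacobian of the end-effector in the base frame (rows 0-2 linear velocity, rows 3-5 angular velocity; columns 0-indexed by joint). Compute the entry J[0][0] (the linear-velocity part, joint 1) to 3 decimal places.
-0.701

axis z_0 = ẑ; lever o_n−o_0 = (4.2141,0.7010,7.1340)
cross product → J_v[:, 0] = (-0.7010,4.2141,0.0000)
J_ω[:, 0] = z_0
entry J[0][0] = -0.7010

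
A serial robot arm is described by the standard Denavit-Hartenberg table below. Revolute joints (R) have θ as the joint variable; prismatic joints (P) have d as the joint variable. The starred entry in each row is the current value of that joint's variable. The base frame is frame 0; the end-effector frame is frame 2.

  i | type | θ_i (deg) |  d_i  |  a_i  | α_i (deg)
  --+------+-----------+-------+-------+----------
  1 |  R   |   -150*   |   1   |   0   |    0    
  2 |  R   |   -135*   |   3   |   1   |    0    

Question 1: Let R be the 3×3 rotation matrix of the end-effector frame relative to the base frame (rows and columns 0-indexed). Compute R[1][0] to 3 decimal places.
End-effector x-axis (col 0 of R) = (0.2588,0.9659,0.0000)
R[1][0] = 0.9659

0.966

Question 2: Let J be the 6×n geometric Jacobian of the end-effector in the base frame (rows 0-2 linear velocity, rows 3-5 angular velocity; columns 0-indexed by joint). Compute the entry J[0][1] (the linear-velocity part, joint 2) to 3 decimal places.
-0.966

axis z_1 = (0.0000,0.0000,1.0000); lever o_n−o_1 = (0.2588,0.9659,3.0000)
cross product → J_v[:, 1] = (-0.9659,0.2588,0.0000)
J_ω[:, 1] = z_1
entry J[0][1] = -0.9659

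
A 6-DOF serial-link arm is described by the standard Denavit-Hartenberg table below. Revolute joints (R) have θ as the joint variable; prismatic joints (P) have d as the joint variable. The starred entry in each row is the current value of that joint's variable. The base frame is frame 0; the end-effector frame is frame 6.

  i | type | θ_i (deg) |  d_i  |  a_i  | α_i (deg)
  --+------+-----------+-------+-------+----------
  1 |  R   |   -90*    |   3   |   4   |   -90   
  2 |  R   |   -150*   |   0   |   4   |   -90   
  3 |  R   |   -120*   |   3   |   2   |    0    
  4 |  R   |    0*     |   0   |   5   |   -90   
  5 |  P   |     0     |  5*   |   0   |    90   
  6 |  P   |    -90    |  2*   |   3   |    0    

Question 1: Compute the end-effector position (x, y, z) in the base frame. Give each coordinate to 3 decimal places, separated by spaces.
7.062 -4.567 8.446

after link 1: o_1 = (0.0000, -4.0000, 3.0000)
after link 2: o_2 = (-0.0000, -0.5359, 5.0000)
after link 3: o_3 = (1.7321, -2.9019, 7.0981)
after link 4: o_4 = (6.0622, -5.0670, 5.8481)
after link 5: o_5 = (8.5622, -1.3170, 8.0131)
after link 6: o_6 = (7.0622, -4.5670, 8.4462)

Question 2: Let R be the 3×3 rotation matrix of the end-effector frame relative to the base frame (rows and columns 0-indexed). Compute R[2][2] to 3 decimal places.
0.866

End-effector z-axis (col 2 of R) = (0.0000,-0.5000,0.8660)
R[2][2] = 0.8660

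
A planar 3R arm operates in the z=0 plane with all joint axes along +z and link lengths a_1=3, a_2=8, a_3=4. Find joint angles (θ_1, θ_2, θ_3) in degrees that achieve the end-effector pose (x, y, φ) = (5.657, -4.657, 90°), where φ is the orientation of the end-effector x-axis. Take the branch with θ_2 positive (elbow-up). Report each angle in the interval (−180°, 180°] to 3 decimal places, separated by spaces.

wrist centre = target − a_3·(cos φ, sin φ) = (5.6570, -8.6570)
cos θ_2 = (106.9453−3²−8²)/(2·3·8) = 0.7072; θ_2 = 44.9930° (elbow-up)
β = atan2(-8.6570,5.6570) = -56.8370°; ψ = atan2(5.6562,8.6575) = 33.1574°
θ_1 = β − ψ = -89.9944°
θ_3 = φ − θ_1 − θ_2 = 135.0015° (wrapped to (-180°,180°])

-89.994 44.993 135.001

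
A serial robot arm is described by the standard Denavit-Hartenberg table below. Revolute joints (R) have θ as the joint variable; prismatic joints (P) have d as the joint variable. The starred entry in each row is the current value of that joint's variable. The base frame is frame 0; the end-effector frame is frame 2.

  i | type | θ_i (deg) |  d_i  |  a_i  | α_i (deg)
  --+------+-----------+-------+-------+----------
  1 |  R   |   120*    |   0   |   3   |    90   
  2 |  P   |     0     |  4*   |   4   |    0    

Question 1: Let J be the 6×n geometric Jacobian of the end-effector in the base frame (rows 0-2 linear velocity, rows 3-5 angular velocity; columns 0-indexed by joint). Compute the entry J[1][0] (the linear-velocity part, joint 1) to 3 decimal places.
axis z_0 = ẑ; lever o_n−o_0 = (-0.0359,8.0622,0.0000)
cross product → J_v[:, 0] = (-8.0622,-0.0359,0.0000)
J_ω[:, 0] = z_0
entry J[1][0] = -0.0359

-0.036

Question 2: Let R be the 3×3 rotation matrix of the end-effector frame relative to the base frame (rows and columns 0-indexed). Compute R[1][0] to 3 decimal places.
0.866

End-effector x-axis (col 0 of R) = (-0.5000,0.8660,0.0000)
R[1][0] = 0.8660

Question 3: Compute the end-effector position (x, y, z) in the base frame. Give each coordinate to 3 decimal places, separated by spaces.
after link 1: o_1 = (-1.5000, 2.5981, 0.0000)
after link 2: o_2 = (-0.0359, 8.0622, 0.0000)

-0.036 8.062 0.000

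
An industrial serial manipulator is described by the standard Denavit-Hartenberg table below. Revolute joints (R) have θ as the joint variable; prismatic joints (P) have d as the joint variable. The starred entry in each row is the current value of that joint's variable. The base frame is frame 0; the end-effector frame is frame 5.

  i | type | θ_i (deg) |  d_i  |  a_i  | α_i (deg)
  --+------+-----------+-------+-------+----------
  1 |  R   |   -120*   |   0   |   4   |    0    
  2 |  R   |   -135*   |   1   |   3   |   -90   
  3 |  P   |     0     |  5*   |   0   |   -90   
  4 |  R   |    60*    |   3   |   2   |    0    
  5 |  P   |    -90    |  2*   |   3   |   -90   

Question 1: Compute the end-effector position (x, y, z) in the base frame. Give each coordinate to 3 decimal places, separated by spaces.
after link 1: o_1 = (-2.0000, -3.4641, 0.0000)
after link 2: o_2 = (-2.7765, -0.5663, 1.0000)
after link 3: o_3 = (-7.6061, -1.8604, 1.0000)
after link 4: o_4 = (-6.1919, -0.4462, -2.0000)
after link 5: o_5 = (-8.3132, 1.6751, -4.0000)

-8.313 1.675 -4.000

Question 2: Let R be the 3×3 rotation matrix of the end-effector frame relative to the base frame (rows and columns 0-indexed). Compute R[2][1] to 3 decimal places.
1.000

End-effector y-axis (col 1 of R) = (0.0000,0.0000,1.0000)
R[2][1] = 1.0000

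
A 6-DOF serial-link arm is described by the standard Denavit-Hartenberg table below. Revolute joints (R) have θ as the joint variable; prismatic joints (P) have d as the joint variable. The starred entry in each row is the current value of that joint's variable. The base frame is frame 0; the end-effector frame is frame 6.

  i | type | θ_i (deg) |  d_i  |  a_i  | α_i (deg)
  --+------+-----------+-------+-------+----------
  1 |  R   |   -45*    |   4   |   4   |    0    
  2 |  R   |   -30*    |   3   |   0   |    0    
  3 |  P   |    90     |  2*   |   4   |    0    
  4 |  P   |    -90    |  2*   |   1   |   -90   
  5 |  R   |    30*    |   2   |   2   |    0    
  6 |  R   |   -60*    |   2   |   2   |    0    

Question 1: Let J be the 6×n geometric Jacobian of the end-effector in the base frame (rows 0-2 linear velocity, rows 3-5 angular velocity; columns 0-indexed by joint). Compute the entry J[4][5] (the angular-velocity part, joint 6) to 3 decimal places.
0.259

axis z_5 = (0.9659,0.2588,0.0000); lever o_n−o_5 = (2.3801,-1.1554,1.0000)
cross product → J_v[:, 5] = (0.2588,-0.9659,-1.7321)
J_ω[:, 5] = z_5
entry J[4][5] = 0.2588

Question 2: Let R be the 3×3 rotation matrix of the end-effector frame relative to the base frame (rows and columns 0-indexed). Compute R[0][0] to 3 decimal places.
0.224

End-effector x-axis (col 0 of R) = (0.2241,-0.8365,0.5000)
R[0][0] = 0.2241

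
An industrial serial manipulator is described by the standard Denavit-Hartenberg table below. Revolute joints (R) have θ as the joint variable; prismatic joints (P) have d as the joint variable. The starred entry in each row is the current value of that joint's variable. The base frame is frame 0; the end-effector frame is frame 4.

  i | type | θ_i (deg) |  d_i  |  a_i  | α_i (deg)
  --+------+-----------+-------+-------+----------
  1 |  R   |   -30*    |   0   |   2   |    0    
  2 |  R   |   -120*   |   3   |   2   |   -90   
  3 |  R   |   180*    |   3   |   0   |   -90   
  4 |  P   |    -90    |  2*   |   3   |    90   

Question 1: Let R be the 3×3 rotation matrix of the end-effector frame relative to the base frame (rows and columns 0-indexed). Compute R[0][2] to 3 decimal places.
End-effector z-axis (col 2 of R) = (-0.8660,-0.5000,0.0000)
R[0][2] = -0.8660

-0.866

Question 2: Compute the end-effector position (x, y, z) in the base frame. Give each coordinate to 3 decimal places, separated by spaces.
3.000 -7.196 5.000

after link 1: o_1 = (1.7321, -1.0000, 0.0000)
after link 2: o_2 = (0.0000, -2.0000, 3.0000)
after link 3: o_3 = (1.5000, -4.5981, 3.0000)
after link 4: o_4 = (3.0000, -7.1962, 5.0000)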